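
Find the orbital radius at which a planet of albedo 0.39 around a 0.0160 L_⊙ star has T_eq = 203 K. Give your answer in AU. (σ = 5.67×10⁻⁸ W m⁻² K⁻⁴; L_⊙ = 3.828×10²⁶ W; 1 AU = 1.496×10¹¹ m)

L = 0.0160 × 3.828×10²⁶ = 6.12×10²⁴ W.
From T_eq⁴ = L(1−A)/(16πσd²): d = √[L(1−A)/(16πσT_eq⁴)].
d = √[6.12×10²⁴ × 0.61 / (16π × 5.67×10⁻⁸ × (203)⁴)] = 2.78×10¹⁰ m = 0.186 AU.

d ≈ 0.186 AU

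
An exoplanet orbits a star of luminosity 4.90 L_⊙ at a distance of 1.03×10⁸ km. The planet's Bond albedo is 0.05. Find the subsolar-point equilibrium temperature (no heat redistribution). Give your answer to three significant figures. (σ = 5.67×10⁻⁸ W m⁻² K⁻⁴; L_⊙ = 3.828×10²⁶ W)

T_ss ≈ 697 K

d = 1.03×10⁸ km = 1.03×10¹¹ m.
L = 4.90 × 3.828×10²⁶ = 1.88×10²⁷ W.
Flux: S = L/(4πd²) = 1.88×10²⁷/(4π×(1.03×10¹¹)²) = 1.41×10⁴ W m⁻².
At the subsolar point the surface absorbs S(1−A) and emits σT⁴ per unit area — no factor of 4, since only the local patch is in balance.
T = [1.41×10⁴ × 0.95 / 5.67×10⁻⁸]^(1/4) = (2.36×10¹¹)^(1/4) = 697 K.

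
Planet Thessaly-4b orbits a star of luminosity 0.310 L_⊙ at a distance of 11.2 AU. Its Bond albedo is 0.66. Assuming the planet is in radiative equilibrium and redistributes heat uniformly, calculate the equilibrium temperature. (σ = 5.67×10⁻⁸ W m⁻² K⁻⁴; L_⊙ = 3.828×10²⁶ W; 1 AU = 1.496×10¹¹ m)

T_eq ≈ 47.4 K

d = 11.2 AU = 1.68×10¹² m.
L = 0.310 × 3.828×10²⁶ = 1.19×10²⁶ W.
Flux: S = L/(4πd²) = 1.19×10²⁶/(4π×(1.68×10¹²)²) = 3.36 W m⁻².
Energy balance: absorbed = emitted ⇒ πR²·S(1−A) = 4πR²·σT_eq⁴, so T_eq⁴ = S(1−A)/(4σ).
T_eq = [3.36 × 0.34 / (4 × 5.67×10⁻⁸)]^(1/4) = (5.04×10⁶)^(1/4) = 47.4 K.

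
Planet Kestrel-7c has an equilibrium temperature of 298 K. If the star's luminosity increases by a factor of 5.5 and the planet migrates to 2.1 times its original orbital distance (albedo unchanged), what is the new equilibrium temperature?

T_eq ∝ L^(1/4) · d^(−1/2).
T′ = 298 × 5.5^(1/4) / 2.1^(1/2) = 315 K.

T_eq ≈ 315 K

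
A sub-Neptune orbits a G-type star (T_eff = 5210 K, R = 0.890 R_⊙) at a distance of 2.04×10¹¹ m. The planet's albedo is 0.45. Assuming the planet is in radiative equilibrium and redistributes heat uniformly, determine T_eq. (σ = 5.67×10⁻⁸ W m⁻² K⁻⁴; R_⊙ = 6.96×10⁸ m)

R_⋆ = 0.890 × 6.96×10⁸ = 6.19×10⁸ m.
L = 4πR_⋆²σT_⋆⁴ = 4π(6.19×10⁸)² × 5.67×10⁻⁸ × (5210)⁴ = 2.01×10²⁶ W.
S = L/(4πd²) = 385 W m⁻².
Energy balance: absorbed = emitted ⇒ πR²·S(1−A) = 4πR²·σT_eq⁴, so T_eq⁴ = S(1−A)/(4σ).
T_eq = [385 × 0.55 / (4 × 5.67×10⁻⁸)]^(1/4) = (9.34×10⁸)^(1/4) = 175 K.

T_eq ≈ 175 K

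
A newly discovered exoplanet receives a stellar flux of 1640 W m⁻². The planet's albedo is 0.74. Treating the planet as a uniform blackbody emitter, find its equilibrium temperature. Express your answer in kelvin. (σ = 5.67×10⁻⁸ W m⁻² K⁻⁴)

Energy balance: absorbed = emitted ⇒ πR²·S(1−A) = 4πR²·σT_eq⁴, so T_eq⁴ = S(1−A)/(4σ).
T_eq = [1640 × 0.26 / (4 × 5.67×10⁻⁸)]^(1/4) = (1.88×10⁹)^(1/4) = 208 K.

T_eq ≈ 208 K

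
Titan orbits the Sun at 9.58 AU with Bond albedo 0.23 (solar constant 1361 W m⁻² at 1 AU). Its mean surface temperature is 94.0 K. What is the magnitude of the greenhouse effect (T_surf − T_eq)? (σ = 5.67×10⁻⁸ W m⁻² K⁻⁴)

ΔT ≈ 9.8 K

S = 1361/9.58² = 14.83 W m⁻².
T_eq = [S(1−A)/(4σ)]^(1/4) = [14.83×0.77/(4×5.67×10⁻⁸)]^(1/4) = 84.2 K.
ΔT = T_surf − T_eq = 94 − 84.2.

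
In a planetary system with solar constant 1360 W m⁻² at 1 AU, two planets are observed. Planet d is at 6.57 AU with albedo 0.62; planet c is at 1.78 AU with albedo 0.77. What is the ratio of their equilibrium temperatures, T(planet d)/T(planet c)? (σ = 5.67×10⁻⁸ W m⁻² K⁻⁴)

T_eq = [S₀(1−A)/(4σd²)]^(1/4), so T ∝ (1−A)^(1/4) / √d.
T₁ = [1360×0.38/(4×5.67×10⁻⁸×6.57²)]^(1/4) = 85.24 K.
T₂ = [1360×0.23/(4×5.67×10⁻⁸×1.78²)]^(1/4) = 144.44 K.

T₁/T₂ ≈ 0.590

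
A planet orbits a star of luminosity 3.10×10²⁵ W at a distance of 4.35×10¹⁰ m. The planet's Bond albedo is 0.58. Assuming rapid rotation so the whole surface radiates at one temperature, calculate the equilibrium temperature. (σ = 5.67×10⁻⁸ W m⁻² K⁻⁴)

T_eq ≈ 222 K

Flux: S = L/(4πd²) = 3.10×10²⁵/(4π×(4.35×10¹⁰)²) = 1300 W m⁻².
Energy balance: absorbed = emitted ⇒ πR²·S(1−A) = 4πR²·σT_eq⁴, so T_eq⁴ = S(1−A)/(4σ).
T_eq = [1300 × 0.42 / (4 × 5.67×10⁻⁸)]^(1/4) = (2.41×10⁹)^(1/4) = 222 K.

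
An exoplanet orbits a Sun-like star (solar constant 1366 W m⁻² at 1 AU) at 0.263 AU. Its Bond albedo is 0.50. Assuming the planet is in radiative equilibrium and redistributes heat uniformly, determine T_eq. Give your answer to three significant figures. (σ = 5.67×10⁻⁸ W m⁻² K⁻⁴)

Flux at 0.263 AU: S = 1366/0.263² = 1.97×10⁴ W m⁻².
Energy balance: absorbed = emitted ⇒ πR²·S(1−A) = 4πR²·σT_eq⁴, so T_eq⁴ = S(1−A)/(4σ).
T_eq = [1.97×10⁴ × 0.50 / (4 × 5.67×10⁻⁸)]^(1/4) = (4.35×10¹⁰)^(1/4) = 457 K.

T_eq ≈ 457 K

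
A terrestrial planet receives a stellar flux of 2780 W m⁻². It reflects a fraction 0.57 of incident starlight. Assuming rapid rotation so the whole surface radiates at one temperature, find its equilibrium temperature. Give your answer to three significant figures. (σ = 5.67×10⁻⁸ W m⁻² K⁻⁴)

Energy balance: absorbed = emitted ⇒ πR²·S(1−A) = 4πR²·σT_eq⁴, so T_eq⁴ = S(1−A)/(4σ).
T_eq = [2780 × 0.43 / (4 × 5.67×10⁻⁸)]^(1/4) = (5.27×10⁹)^(1/4) = 269 K.

T_eq ≈ 269 K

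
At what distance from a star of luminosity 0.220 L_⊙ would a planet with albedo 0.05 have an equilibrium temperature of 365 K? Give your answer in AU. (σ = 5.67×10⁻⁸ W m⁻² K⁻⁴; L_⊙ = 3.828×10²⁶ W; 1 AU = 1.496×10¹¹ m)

L = 0.220 × 3.828×10²⁶ = 8.42×10²⁵ W.
From T_eq⁴ = L(1−A)/(16πσd²): d = √[L(1−A)/(16πσT_eq⁴)].
d = √[8.42×10²⁵ × 0.95 / (16π × 5.67×10⁻⁸ × (365)⁴)] = 3.98×10¹⁰ m = 0.266 AU.

d ≈ 0.266 AU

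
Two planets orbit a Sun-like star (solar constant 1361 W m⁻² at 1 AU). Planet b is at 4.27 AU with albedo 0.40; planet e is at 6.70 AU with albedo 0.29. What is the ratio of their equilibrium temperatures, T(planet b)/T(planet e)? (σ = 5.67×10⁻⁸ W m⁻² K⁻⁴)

T_eq = [S₀(1−A)/(4σd²)]^(1/4), so T ∝ (1−A)^(1/4) / √d.
T₁ = [1361×0.60/(4×5.67×10⁻⁸×4.27²)]^(1/4) = 118.54 K.
T₂ = [1361×0.71/(4×5.67×10⁻⁸×6.70²)]^(1/4) = 98.70 K.

T₁/T₂ ≈ 1.201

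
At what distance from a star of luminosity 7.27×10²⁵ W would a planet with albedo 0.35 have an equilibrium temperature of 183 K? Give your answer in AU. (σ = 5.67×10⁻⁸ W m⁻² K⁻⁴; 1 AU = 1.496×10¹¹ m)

From T_eq⁴ = L(1−A)/(16πσd²): d = √[L(1−A)/(16πσT_eq⁴)].
d = √[7.27×10²⁵ × 0.65 / (16π × 5.67×10⁻⁸ × (183)⁴)] = 1.22×10¹¹ m = 0.813 AU.

d ≈ 0.813 AU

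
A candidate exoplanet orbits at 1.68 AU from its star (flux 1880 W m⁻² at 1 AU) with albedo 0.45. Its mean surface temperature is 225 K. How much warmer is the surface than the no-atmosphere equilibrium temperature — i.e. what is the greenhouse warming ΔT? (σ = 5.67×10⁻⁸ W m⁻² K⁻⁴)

S = 1880/1.68² = 666.1 W m⁻².
T_eq = [S(1−A)/(4σ)]^(1/4) = [666.1×0.55/(4×5.67×10⁻⁸)]^(1/4) = 200.5 K.
ΔT = T_surf − T_eq = 225 − 200.5.

ΔT ≈ 24.5 K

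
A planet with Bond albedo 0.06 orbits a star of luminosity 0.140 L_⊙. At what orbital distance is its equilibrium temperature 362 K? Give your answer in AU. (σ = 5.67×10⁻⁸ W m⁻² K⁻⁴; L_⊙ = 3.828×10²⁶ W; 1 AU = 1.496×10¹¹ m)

L = 0.140 × 3.828×10²⁶ = 5.36×10²⁵ W.
From T_eq⁴ = L(1−A)/(16πσd²): d = √[L(1−A)/(16πσT_eq⁴)].
d = √[5.36×10²⁵ × 0.94 / (16π × 5.67×10⁻⁸ × (362)⁴)] = 3.21×10¹⁰ m = 0.214 AU.

d ≈ 0.214 AU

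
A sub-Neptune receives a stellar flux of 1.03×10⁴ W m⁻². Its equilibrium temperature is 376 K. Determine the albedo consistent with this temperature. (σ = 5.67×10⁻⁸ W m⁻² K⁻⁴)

A ≈ 0.56

From T_eq⁴ = S(1−A)/(4σ): 1−A = 4σT_eq⁴/S.
1−A = 4 × 5.67×10⁻⁸ × (376)⁴ / 1.03×10⁴ = 0.440.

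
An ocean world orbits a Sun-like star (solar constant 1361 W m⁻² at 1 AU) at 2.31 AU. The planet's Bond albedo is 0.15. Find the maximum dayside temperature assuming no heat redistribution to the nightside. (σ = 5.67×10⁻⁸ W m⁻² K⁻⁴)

Flux at 2.31 AU: S = 1361/2.31² = 255 W m⁻².
With no redistribution each surface element balances locally: S(1−A) = σT⁴.
T = [255 × 0.85 / 5.67×10⁻⁸]^(1/4) = (3.82×10⁹)^(1/4) = 249 K.

T_ss ≈ 249 K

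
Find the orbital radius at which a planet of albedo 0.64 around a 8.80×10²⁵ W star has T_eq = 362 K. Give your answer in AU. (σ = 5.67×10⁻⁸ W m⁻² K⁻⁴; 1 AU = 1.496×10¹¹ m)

d ≈ 0.170 AU

From T_eq⁴ = L(1−A)/(16πσd²): d = √[L(1−A)/(16πσT_eq⁴)].
d = √[8.80×10²⁵ × 0.36 / (16π × 5.67×10⁻⁸ × (362)⁴)] = 2.54×10¹⁰ m = 0.170 AU.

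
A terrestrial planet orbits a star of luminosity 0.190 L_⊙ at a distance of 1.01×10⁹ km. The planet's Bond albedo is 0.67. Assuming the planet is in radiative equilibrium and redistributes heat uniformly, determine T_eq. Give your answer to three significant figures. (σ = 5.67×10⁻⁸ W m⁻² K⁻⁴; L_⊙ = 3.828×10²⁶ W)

T_eq ≈ 53.6 K

d = 1.01×10⁹ km = 1.01×10¹² m.
L = 0.190 × 3.828×10²⁶ = 7.27×10²⁵ W.
Flux: S = L/(4πd²) = 7.27×10²⁵/(4π×(1.01×10¹²)²) = 5.67 W m⁻².
Energy balance: absorbed = emitted ⇒ πR²·S(1−A) = 4πR²·σT_eq⁴, so T_eq⁴ = S(1−A)/(4σ).
T_eq = [5.67 × 0.33 / (4 × 5.67×10⁻⁸)]^(1/4) = (8.26×10⁶)^(1/4) = 53.6 K.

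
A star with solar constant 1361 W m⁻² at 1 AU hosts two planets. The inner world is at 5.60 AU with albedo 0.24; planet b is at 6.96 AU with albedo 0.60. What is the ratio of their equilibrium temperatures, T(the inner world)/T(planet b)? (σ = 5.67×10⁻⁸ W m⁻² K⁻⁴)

T₁/T₂ ≈ 1.309

T_eq = [S₀(1−A)/(4σd²)]^(1/4), so T ∝ (1−A)^(1/4) / √d.
T₁ = [1361×0.76/(4×5.67×10⁻⁸×5.60²)]^(1/4) = 109.82 K.
T₂ = [1361×0.40/(4×5.67×10⁻⁸×6.96²)]^(1/4) = 83.90 K.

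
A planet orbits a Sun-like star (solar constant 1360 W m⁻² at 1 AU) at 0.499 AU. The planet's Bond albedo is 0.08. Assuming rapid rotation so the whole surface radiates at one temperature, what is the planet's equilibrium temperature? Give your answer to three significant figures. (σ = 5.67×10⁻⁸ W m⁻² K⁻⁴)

Flux at 0.499 AU: S = 1360/0.499² = 5460 W m⁻².
Energy balance: absorbed = emitted ⇒ πR²·S(1−A) = 4πR²·σT_eq⁴, so T_eq⁴ = S(1−A)/(4σ).
T_eq = [5460 × 0.92 / (4 × 5.67×10⁻⁸)]^(1/4) = (2.22×10¹⁰)^(1/4) = 386 K.

T_eq ≈ 386 K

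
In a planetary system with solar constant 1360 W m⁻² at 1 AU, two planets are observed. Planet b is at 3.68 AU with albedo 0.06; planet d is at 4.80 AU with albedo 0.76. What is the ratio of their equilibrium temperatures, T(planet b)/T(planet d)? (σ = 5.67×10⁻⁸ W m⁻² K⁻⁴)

T₁/T₂ ≈ 1.607

T_eq = [S₀(1−A)/(4σd²)]^(1/4), so T ∝ (1−A)^(1/4) / √d.
T₁ = [1360×0.94/(4×5.67×10⁻⁸×3.68²)]^(1/4) = 142.83 K.
T₂ = [1360×0.24/(4×5.67×10⁻⁸×4.80²)]^(1/4) = 88.90 K.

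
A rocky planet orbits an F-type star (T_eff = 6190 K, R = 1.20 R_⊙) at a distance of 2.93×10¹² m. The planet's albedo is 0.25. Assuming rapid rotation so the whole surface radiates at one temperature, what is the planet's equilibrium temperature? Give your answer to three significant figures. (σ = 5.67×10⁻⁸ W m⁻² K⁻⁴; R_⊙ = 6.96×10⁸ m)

T_eq ≈ 68.8 K

R_⋆ = 1.20 × 6.96×10⁸ = 8.35×10⁸ m.
L = 4πR_⋆²σT_⋆⁴ = 4π(8.35×10⁸)² × 5.67×10⁻⁸ × (6190)⁴ = 7.30×10²⁶ W.
S = L/(4πd²) = 6.76 W m⁻².
Energy balance: absorbed = emitted ⇒ πR²·S(1−A) = 4πR²·σT_eq⁴, so T_eq⁴ = S(1−A)/(4σ).
T_eq = [6.76 × 0.75 / (4 × 5.67×10⁻⁸)]^(1/4) = (2.24×10⁷)^(1/4) = 68.8 K.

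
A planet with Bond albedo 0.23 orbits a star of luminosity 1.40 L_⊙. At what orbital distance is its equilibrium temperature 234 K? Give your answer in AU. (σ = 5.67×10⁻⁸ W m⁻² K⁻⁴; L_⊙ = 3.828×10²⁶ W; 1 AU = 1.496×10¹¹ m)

L = 1.40 × 3.828×10²⁶ = 5.36×10²⁶ W.
From T_eq⁴ = L(1−A)/(16πσd²): d = √[L(1−A)/(16πσT_eq⁴)].
d = √[5.36×10²⁶ × 0.77 / (16π × 5.67×10⁻⁸ × (234)⁴)] = 2.20×10¹¹ m = 1.47 AU.

d ≈ 1.47 AU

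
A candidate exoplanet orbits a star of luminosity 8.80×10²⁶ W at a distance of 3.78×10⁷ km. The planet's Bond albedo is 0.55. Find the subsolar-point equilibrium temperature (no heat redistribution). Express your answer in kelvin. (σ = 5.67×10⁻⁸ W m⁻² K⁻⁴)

d = 3.78×10⁷ km = 3.78×10¹⁰ m.
Flux: S = L/(4πd²) = 8.80×10²⁶/(4π×(3.78×10¹⁰)²) = 4.90×10⁴ W m⁻².
At the subsolar point the surface absorbs S(1−A) and emits σT⁴ per unit area — no factor of 4, since only the local patch is in balance.
T = [4.90×10⁴ × 0.45 / 5.67×10⁻⁸]^(1/4) = (3.89×10¹¹)^(1/4) = 790 K.

T_ss ≈ 790 K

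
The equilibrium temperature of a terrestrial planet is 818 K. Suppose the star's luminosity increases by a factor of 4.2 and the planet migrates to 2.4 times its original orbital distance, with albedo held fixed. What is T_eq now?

T_eq ≈ 756 K

T_eq ∝ L^(1/4) · d^(−1/2).
T′ = 818 × 4.2^(1/4) / 2.4^(1/2) = 756 K.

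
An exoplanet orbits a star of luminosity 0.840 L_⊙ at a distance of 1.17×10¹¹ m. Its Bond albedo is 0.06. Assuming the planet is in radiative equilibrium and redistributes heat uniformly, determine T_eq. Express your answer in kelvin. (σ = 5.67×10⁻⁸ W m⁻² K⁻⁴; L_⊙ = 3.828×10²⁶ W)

T_eq ≈ 297 K

L = 0.840 × 3.828×10²⁶ = 3.22×10²⁶ W.
Flux: S = L/(4πd²) = 3.22×10²⁶/(4π×(1.17×10¹¹)²) = 1870 W m⁻².
Energy balance: absorbed = emitted ⇒ πR²·S(1−A) = 4πR²·σT_eq⁴, so T_eq⁴ = S(1−A)/(4σ).
T_eq = [1870 × 0.94 / (4 × 5.67×10⁻⁸)]^(1/4) = (7.75×10⁹)^(1/4) = 297 K.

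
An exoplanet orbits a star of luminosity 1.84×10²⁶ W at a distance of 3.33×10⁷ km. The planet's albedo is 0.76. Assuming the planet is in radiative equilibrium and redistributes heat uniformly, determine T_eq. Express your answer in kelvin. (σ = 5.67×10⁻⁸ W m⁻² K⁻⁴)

T_eq ≈ 344 K

d = 3.33×10⁷ km = 3.33×10¹⁰ m.
Flux: S = L/(4πd²) = 1.84×10²⁶/(4π×(3.33×10¹⁰)²) = 1.32×10⁴ W m⁻².
Energy balance: absorbed = emitted ⇒ πR²·S(1−A) = 4πR²·σT_eq⁴, so T_eq⁴ = S(1−A)/(4σ).
T_eq = [1.32×10⁴ × 0.24 / (4 × 5.67×10⁻⁸)]^(1/4) = (1.40×10¹⁰)^(1/4) = 344 K.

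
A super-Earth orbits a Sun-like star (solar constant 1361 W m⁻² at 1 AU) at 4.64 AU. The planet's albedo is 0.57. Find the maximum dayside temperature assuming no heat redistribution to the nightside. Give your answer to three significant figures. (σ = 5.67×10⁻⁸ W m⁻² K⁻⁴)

Flux at 4.64 AU: S = 1361/4.64² = 63.2 W m⁻².
With no redistribution each surface element balances locally: S(1−A) = σT⁴.
T = [63.2 × 0.43 / 5.67×10⁻⁸]^(1/4) = (4.79×10⁸)^(1/4) = 148 K.

T_ss ≈ 148 K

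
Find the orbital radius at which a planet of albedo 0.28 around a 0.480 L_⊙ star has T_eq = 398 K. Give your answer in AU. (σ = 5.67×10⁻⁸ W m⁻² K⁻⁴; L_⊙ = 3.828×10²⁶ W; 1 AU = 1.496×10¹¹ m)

d ≈ 0.288 AU

L = 0.480 × 3.828×10²⁶ = 1.84×10²⁶ W.
From T_eq⁴ = L(1−A)/(16πσd²): d = √[L(1−A)/(16πσT_eq⁴)].
d = √[1.84×10²⁶ × 0.72 / (16π × 5.67×10⁻⁸ × (398)⁴)] = 4.30×10¹⁰ m = 0.288 AU.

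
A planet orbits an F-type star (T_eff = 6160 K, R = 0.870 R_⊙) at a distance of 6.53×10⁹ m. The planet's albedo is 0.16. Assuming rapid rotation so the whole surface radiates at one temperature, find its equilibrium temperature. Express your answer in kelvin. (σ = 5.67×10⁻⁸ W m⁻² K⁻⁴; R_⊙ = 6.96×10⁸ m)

R_⋆ = 0.870 × 6.96×10⁸ = 6.06×10⁸ m.
L = 4πR_⋆²σT_⋆⁴ = 4π(6.06×10⁸)² × 5.67×10⁻⁸ × (6160)⁴ = 3.76×10²⁶ W.
S = L/(4πd²) = 7.02×10⁵ W m⁻².
Energy balance: absorbed = emitted ⇒ πR²·S(1−A) = 4πR²·σT_eq⁴, so T_eq⁴ = S(1−A)/(4σ).
T_eq = [7.02×10⁵ × 0.84 / (4 × 5.67×10⁻⁸)]^(1/4) = (2.60×10¹²)^(1/4) = 1270 K.

T_eq ≈ 1270 K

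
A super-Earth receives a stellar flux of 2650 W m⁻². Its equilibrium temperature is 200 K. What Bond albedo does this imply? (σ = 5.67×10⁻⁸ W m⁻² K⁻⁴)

From T_eq⁴ = S(1−A)/(4σ): 1−A = 4σT_eq⁴/S.
1−A = 4 × 5.67×10⁻⁸ × (200)⁴ / 2650 = 0.137.

A ≈ 0.86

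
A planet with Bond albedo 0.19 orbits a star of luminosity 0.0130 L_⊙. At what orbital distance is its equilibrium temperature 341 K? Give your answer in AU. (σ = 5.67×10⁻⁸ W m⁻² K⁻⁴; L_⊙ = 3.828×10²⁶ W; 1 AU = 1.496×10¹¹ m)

d ≈ 0.0684 AU

L = 0.0130 × 3.828×10²⁶ = 4.98×10²⁴ W.
From T_eq⁴ = L(1−A)/(16πσd²): d = √[L(1−A)/(16πσT_eq⁴)].
d = √[4.98×10²⁴ × 0.81 / (16π × 5.67×10⁻⁸ × (341)⁴)] = 1.02×10¹⁰ m = 0.0684 AU.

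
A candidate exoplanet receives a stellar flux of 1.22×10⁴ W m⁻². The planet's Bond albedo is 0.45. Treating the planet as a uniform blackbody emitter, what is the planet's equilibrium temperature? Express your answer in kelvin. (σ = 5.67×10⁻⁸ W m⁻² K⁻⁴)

T_eq ≈ 415 K

Energy balance: absorbed = emitted ⇒ πR²·S(1−A) = 4πR²·σT_eq⁴, so T_eq⁴ = S(1−A)/(4σ).
T_eq = [1.22×10⁴ × 0.55 / (4 × 5.67×10⁻⁸)]^(1/4) = (2.96×10¹⁰)^(1/4) = 415 K.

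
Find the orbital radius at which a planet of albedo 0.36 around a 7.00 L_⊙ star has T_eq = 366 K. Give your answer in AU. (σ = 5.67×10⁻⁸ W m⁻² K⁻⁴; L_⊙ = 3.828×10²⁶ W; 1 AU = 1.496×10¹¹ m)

L = 7.00 × 3.828×10²⁶ = 2.68×10²⁷ W.
From T_eq⁴ = L(1−A)/(16πσd²): d = √[L(1−A)/(16πσT_eq⁴)].
d = √[2.68×10²⁷ × 0.64 / (16π × 5.67×10⁻⁸ × (366)⁴)] = 1.83×10¹¹ m = 1.22 AU.

d ≈ 1.22 AU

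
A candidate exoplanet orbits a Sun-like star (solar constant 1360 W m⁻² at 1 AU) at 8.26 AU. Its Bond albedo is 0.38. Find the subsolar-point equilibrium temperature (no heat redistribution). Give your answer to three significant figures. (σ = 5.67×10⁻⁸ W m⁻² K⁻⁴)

Flux at 8.26 AU: S = 1360/8.26² = 19.9 W m⁻².
At the subsolar point the surface absorbs S(1−A) and emits σT⁴ per unit area — no factor of 4, since only the local patch is in balance.
T = [19.9 × 0.62 / 5.67×10⁻⁸]^(1/4) = (2.18×10⁸)^(1/4) = 122 K.

T_ss ≈ 122 K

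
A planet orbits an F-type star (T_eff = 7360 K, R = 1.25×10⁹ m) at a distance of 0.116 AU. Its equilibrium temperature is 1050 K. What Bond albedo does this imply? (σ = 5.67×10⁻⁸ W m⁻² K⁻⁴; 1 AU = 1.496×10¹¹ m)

d = 0.116 AU = 1.74×10¹⁰ m.
L = 4πR_⋆²σT_⋆⁴ = 4π(1.25×10⁹)² × 5.67×10⁻⁸ × (7360)⁴ = 3.27×10²⁷ W.
S = L/(4πd²) = 8.63×10⁵ W m⁻².
From T_eq⁴ = S(1−A)/(4σ): 1−A = 4σT_eq⁴/S.
1−A = 4 × 5.67×10⁻⁸ × (1050)⁴ / 8.63×10⁵ = 0.319.

A ≈ 0.68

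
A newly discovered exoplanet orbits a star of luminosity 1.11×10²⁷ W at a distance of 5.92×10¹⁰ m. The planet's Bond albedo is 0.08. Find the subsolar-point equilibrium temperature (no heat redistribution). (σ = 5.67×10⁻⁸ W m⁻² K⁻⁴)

T_ss ≈ 800 K

Flux: S = L/(4πd²) = 1.11×10²⁷/(4π×(5.92×10¹⁰)²) = 2.52×10⁴ W m⁻².
At the subsolar point the surface absorbs S(1−A) and emits σT⁴ per unit area — no factor of 4, since only the local patch is in balance.
T = [2.52×10⁴ × 0.92 / 5.67×10⁻⁸]^(1/4) = (4.09×10¹¹)^(1/4) = 800 K.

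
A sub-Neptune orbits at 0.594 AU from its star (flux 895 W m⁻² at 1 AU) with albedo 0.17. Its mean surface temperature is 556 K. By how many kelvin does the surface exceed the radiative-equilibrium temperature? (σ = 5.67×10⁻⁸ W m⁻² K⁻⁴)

ΔT ≈ 245.6 K

S = 895/0.594² = 2537 W m⁻².
T_eq = [S(1−A)/(4σ)]^(1/4) = [2537×0.83/(4×5.67×10⁻⁸)]^(1/4) = 310.4 K.
ΔT = T_surf − T_eq = 556 − 310.4.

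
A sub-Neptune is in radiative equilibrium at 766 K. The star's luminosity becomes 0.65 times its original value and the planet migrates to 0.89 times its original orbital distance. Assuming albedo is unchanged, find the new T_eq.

T_eq ≈ 729 K

T_eq ∝ L^(1/4) · d^(−1/2).
T′ = 766 × 0.65^(1/4) / 0.89^(1/2) = 729 K.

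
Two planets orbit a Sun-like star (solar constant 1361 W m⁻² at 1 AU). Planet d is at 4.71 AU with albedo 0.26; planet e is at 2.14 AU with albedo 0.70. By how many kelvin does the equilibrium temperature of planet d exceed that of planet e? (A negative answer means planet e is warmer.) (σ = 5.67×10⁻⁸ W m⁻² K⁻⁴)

T_eq = [S₀(1−A)/(4σd²)]^(1/4), so T ∝ (1−A)^(1/4) / √d.
T₁ = [1361×0.74/(4×5.67×10⁻⁸×4.71²)]^(1/4) = 118.95 K.
T₂ = [1361×0.30/(4×5.67×10⁻⁸×2.14²)]^(1/4) = 140.81 K.

ΔT ≈ -21.9 K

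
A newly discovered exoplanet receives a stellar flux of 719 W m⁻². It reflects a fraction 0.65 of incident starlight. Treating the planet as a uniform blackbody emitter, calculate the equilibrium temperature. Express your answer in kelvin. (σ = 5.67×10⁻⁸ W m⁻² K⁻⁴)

Energy balance: absorbed = emitted ⇒ πR²·S(1−A) = 4πR²·σT_eq⁴, so T_eq⁴ = S(1−A)/(4σ).
T_eq = [719 × 0.35 / (4 × 5.67×10⁻⁸)]^(1/4) = (1.11×10⁹)^(1/4) = 183 K.

T_eq ≈ 183 K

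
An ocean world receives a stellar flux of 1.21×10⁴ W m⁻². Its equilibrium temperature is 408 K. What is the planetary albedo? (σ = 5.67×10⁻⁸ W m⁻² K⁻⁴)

A ≈ 0.48

From T_eq⁴ = S(1−A)/(4σ): 1−A = 4σT_eq⁴/S.
1−A = 4 × 5.67×10⁻⁸ × (408)⁴ / 1.21×10⁴ = 0.519.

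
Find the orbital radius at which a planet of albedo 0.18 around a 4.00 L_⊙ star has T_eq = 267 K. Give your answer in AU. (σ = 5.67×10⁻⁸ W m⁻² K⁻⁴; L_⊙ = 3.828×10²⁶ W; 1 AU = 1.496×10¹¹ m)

d ≈ 1.97 AU

L = 4.00 × 3.828×10²⁶ = 1.53×10²⁷ W.
From T_eq⁴ = L(1−A)/(16πσd²): d = √[L(1−A)/(16πσT_eq⁴)].
d = √[1.53×10²⁷ × 0.82 / (16π × 5.67×10⁻⁸ × (267)⁴)] = 2.94×10¹¹ m = 1.97 AU.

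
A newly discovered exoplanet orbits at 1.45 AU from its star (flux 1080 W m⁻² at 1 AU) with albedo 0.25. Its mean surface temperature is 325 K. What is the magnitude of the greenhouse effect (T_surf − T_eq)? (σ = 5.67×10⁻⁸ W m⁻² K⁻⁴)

ΔT ≈ 122.0 K

S = 1080/1.45² = 513.7 W m⁻².
T_eq = [S(1−A)/(4σ)]^(1/4) = [513.7×0.75/(4×5.67×10⁻⁸)]^(1/4) = 203.0 K.
ΔT = T_surf − T_eq = 325 − 203.0.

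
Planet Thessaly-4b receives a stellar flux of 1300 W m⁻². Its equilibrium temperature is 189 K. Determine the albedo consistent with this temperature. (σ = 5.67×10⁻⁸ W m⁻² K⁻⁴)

From T_eq⁴ = S(1−A)/(4σ): 1−A = 4σT_eq⁴/S.
1−A = 4 × 5.67×10⁻⁸ × (189)⁴ / 1300 = 0.223.

A ≈ 0.78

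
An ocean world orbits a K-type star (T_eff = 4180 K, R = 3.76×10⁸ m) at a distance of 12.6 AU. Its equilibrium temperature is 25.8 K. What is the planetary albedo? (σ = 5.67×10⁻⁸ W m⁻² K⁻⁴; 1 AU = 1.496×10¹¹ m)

A ≈ 0.85

d = 12.6 AU = 1.88×10¹² m.
L = 4πR_⋆²σT_⋆⁴ = 4π(3.76×10⁸)² × 5.67×10⁻⁸ × (4180)⁴ = 3.08×10²⁵ W.
S = L/(4πd²) = 0.689 W m⁻².
From T_eq⁴ = S(1−A)/(4σ): 1−A = 4σT_eq⁴/S.
1−A = 4 × 5.67×10⁻⁸ × (25.8)⁴ / 0.689 = 0.146.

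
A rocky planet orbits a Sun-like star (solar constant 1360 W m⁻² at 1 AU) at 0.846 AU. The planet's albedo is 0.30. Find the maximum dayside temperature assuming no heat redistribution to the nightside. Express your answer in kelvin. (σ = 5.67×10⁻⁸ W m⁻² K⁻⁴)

Flux at 0.846 AU: S = 1360/0.846² = 1900 W m⁻².
With no redistribution each surface element balances locally: S(1−A) = σT⁴.
T = [1900 × 0.70 / 5.67×10⁻⁸]^(1/4) = (2.35×10¹⁰)^(1/4) = 391 K.

T_ss ≈ 391 K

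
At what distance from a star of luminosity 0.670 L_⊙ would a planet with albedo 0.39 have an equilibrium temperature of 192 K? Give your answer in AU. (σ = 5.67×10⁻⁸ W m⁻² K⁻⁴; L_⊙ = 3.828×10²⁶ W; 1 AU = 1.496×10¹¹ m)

L = 0.670 × 3.828×10²⁶ = 2.56×10²⁶ W.
From T_eq⁴ = L(1−A)/(16πσd²): d = √[L(1−A)/(16πσT_eq⁴)].
d = √[2.56×10²⁶ × 0.61 / (16π × 5.67×10⁻⁸ × (192)⁴)] = 2.01×10¹¹ m = 1.34 AU.

d ≈ 1.34 AU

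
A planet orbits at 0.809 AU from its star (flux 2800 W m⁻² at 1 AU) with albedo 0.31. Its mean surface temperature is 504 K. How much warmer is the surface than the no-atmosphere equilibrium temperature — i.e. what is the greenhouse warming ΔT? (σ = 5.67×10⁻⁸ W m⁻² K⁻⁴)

ΔT ≈ 166.2 K

S = 2800/0.809² = 4278 W m⁻².
T_eq = [S(1−A)/(4σ)]^(1/4) = [4278×0.69/(4×5.67×10⁻⁸)]^(1/4) = 337.8 K.
ΔT = T_surf − T_eq = 504 − 337.8.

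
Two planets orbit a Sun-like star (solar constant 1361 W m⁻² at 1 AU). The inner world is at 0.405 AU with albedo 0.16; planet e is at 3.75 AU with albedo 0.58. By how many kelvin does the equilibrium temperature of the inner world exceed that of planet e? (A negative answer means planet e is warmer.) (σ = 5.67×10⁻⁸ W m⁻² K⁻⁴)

T_eq = [S₀(1−A)/(4σd²)]^(1/4), so T ∝ (1−A)^(1/4) / √d.
T₁ = [1361×0.84/(4×5.67×10⁻⁸×0.405²)]^(1/4) = 418.69 K.
T₂ = [1361×0.42/(4×5.67×10⁻⁸×3.75²)]^(1/4) = 115.70 K.

ΔT ≈ 303.0 K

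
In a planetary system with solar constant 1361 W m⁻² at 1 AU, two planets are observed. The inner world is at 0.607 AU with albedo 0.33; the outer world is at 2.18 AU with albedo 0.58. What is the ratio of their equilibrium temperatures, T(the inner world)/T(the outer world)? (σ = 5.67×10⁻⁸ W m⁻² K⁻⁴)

T_eq = [S₀(1−A)/(4σd²)]^(1/4), so T ∝ (1−A)^(1/4) / √d.
T₁ = [1361×0.67/(4×5.67×10⁻⁸×0.607²)]^(1/4) = 323.21 K.
T₂ = [1361×0.42/(4×5.67×10⁻⁸×2.18²)]^(1/4) = 151.75 K.

T₁/T₂ ≈ 2.130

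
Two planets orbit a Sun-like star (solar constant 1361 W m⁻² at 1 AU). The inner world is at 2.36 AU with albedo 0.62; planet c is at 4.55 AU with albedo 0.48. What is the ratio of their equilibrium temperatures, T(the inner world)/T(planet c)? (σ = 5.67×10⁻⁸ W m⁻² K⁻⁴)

T₁/T₂ ≈ 1.284

T_eq = [S₀(1−A)/(4σd²)]^(1/4), so T ∝ (1−A)^(1/4) / √d.
T₁ = [1361×0.38/(4×5.67×10⁻⁸×2.36²)]^(1/4) = 142.25 K.
T₂ = [1361×0.52/(4×5.67×10⁻⁸×4.55²)]^(1/4) = 110.80 K.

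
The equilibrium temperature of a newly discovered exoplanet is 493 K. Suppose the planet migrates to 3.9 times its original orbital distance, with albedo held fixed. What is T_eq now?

T_eq ≈ 250 K

T_eq ∝ L^(1/4) · d^(−1/2).
T′ = 493 / 3.9^(1/2) = 250 K.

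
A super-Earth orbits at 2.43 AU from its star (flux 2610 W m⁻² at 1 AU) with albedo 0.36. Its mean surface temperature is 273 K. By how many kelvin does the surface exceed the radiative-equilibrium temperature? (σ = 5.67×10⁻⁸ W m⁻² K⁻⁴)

ΔT ≈ 85.1 K

S = 2610/2.43² = 442.0 W m⁻².
T_eq = [S(1−A)/(4σ)]^(1/4) = [442.0×0.64/(4×5.67×10⁻⁸)]^(1/4) = 187.9 K.
ΔT = T_surf − T_eq = 273 − 187.9.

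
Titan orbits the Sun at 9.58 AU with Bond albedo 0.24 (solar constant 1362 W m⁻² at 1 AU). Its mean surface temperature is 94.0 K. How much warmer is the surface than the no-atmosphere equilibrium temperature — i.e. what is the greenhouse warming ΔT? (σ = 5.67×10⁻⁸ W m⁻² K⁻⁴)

ΔT ≈ 10.0 K

S = 1362/9.58² = 14.84 W m⁻².
T_eq = [S(1−A)/(4σ)]^(1/4) = [14.84×0.76/(4×5.67×10⁻⁸)]^(1/4) = 84.0 K.
ΔT = T_surf − T_eq = 94 − 84.0.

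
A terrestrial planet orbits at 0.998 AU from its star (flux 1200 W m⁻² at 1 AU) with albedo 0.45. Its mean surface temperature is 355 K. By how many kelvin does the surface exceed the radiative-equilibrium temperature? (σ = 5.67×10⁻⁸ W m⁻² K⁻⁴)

ΔT ≈ 122.5 K

S = 1200/0.998² = 1205 W m⁻².
T_eq = [S(1−A)/(4σ)]^(1/4) = [1205×0.55/(4×5.67×10⁻⁸)]^(1/4) = 232.5 K.
ΔT = T_surf − T_eq = 355 − 232.5.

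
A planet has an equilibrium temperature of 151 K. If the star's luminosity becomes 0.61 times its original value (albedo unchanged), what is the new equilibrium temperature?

T_eq ∝ L^(1/4) · d^(−1/2).
T′ = 151 × 0.61^(1/4) = 133 K.

T_eq ≈ 133 K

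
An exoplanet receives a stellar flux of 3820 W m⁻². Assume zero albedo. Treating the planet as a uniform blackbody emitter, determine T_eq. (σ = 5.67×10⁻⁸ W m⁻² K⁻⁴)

Energy balance: absorbed = emitted ⇒ πR²·S(1−A) = 4πR²·σT_eq⁴, so T_eq⁴ = S(1−A)/(4σ).
T_eq = [3820 × 1.00 / (4 × 5.67×10⁻⁸)]^(1/4) = (1.68×10¹⁰)^(1/4) = 360 K.

T_eq ≈ 360 K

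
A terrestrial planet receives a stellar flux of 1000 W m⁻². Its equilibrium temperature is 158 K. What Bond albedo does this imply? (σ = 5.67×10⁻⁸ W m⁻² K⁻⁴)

A ≈ 0.86

From T_eq⁴ = S(1−A)/(4σ): 1−A = 4σT_eq⁴/S.
1−A = 4 × 5.67×10⁻⁸ × (158)⁴ / 1000 = 0.141.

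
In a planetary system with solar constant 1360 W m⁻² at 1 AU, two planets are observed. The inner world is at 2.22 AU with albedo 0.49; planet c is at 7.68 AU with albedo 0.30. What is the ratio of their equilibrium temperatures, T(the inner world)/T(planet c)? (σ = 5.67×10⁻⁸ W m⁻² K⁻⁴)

T_eq = [S₀(1−A)/(4σd²)]^(1/4), so T ∝ (1−A)^(1/4) / √d.
T₁ = [1360×0.51/(4×5.67×10⁻⁸×2.22²)]^(1/4) = 157.83 K.
T₂ = [1360×0.70/(4×5.67×10⁻⁸×7.68²)]^(1/4) = 91.85 K.

T₁/T₂ ≈ 1.718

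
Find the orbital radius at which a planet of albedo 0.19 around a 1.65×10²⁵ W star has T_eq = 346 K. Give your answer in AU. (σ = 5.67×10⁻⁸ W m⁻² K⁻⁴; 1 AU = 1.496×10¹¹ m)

From T_eq⁴ = L(1−A)/(16πσd²): d = √[L(1−A)/(16πσT_eq⁴)].
d = √[1.65×10²⁵ × 0.81 / (16π × 5.67×10⁻⁸ × (346)⁴)] = 1.81×10¹⁰ m = 0.121 AU.

d ≈ 0.121 AU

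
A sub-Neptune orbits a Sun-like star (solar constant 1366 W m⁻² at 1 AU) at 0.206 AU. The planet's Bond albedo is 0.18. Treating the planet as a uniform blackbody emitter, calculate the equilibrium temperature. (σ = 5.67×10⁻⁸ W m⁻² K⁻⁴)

Flux at 0.206 AU: S = 1366/0.206² = 3.22×10⁴ W m⁻².
Energy balance: absorbed = emitted ⇒ πR²·S(1−A) = 4πR²·σT_eq⁴, so T_eq⁴ = S(1−A)/(4σ).
T_eq = [3.22×10⁴ × 0.82 / (4 × 5.67×10⁻⁸)]^(1/4) = (1.16×10¹¹)^(1/4) = 584 K.

T_eq ≈ 584 K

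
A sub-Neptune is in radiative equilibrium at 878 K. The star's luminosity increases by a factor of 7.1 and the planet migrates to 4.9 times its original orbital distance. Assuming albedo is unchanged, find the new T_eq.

T_eq ∝ L^(1/4) · d^(−1/2).
T′ = 878 × 7.1^(1/4) / 4.9^(1/2) = 647 K.

T_eq ≈ 647 K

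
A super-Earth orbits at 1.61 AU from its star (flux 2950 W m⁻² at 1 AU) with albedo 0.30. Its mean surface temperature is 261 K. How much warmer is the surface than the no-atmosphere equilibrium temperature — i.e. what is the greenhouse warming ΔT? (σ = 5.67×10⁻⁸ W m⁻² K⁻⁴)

S = 2950/1.61² = 1138 W m⁻².
T_eq = [S(1−A)/(4σ)]^(1/4) = [1138×0.70/(4×5.67×10⁻⁸)]^(1/4) = 243.4 K.
ΔT = T_surf − T_eq = 261 − 243.4.

ΔT ≈ 17.6 K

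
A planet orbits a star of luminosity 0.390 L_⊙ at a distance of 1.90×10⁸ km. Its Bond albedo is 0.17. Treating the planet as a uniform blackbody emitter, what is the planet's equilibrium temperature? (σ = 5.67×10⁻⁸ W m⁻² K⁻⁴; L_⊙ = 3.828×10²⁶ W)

d = 1.90×10⁸ km = 1.90×10¹¹ m.
L = 0.390 × 3.828×10²⁶ = 1.49×10²⁶ W.
Flux: S = L/(4πd²) = 1.49×10²⁶/(4π×(1.90×10¹¹)²) = 329 W m⁻².
Energy balance: absorbed = emitted ⇒ πR²·S(1−A) = 4πR²·σT_eq⁴, so T_eq⁴ = S(1−A)/(4σ).
T_eq = [329 × 0.83 / (4 × 5.67×10⁻⁸)]^(1/4) = (1.20×10⁹)^(1/4) = 186 K.

T_eq ≈ 186 K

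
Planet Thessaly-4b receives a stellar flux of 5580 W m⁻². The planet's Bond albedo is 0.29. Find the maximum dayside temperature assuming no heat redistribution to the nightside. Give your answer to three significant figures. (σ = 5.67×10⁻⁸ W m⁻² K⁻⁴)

With no redistribution each surface element balances locally: S(1−A) = σT⁴.
T = [5580 × 0.71 / 5.67×10⁻⁸]^(1/4) = (6.99×10¹⁰)^(1/4) = 514 K.

T_ss ≈ 514 K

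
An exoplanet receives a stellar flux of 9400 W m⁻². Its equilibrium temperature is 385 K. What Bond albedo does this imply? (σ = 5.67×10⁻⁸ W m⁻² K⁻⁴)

From T_eq⁴ = S(1−A)/(4σ): 1−A = 4σT_eq⁴/S.
1−A = 4 × 5.67×10⁻⁸ × (385)⁴ / 9400 = 0.530.

A ≈ 0.47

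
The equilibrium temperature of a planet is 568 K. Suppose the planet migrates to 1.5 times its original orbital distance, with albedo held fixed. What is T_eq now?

T_eq ∝ L^(1/4) · d^(−1/2).
T′ = 568 / 1.5^(1/2) = 464 K.

T_eq ≈ 464 K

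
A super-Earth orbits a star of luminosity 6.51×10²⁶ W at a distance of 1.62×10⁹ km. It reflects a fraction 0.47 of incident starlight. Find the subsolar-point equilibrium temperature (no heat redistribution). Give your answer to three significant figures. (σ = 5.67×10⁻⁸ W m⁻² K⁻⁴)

d = 1.62×10⁹ km = 1.62×10¹² m.
Flux: S = L/(4πd²) = 6.51×10²⁶/(4π×(1.62×10¹²)²) = 19.7 W m⁻².
At the subsolar point the surface absorbs S(1−A) and emits σT⁴ per unit area — no factor of 4, since only the local patch is in balance.
T = [19.7 × 0.53 / 5.67×10⁻⁸]^(1/4) = (1.85×10⁸)^(1/4) = 117 K.

T_ss ≈ 117 K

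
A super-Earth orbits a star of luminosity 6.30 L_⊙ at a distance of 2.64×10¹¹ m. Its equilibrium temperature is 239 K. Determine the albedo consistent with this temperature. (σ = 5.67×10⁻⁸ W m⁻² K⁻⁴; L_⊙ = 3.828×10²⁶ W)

A ≈ 0.73

L = 6.30 × 3.828×10²⁶ = 2.41×10²⁷ W.
Flux: S = L/(4πd²) = 2.41×10²⁷/(4π×(2.64×10¹¹)²) = 2750 W m⁻².
From T_eq⁴ = S(1−A)/(4σ): 1−A = 4σT_eq⁴/S.
1−A = 4 × 5.67×10⁻⁸ × (239)⁴ / 2750 = 0.269.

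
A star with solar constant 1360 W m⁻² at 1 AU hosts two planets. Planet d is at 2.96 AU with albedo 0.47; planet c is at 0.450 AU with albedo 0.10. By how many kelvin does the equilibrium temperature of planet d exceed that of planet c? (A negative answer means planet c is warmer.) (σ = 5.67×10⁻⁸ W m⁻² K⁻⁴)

T_eq = [S₀(1−A)/(4σd²)]^(1/4), so T ∝ (1−A)^(1/4) / √d.
T₁ = [1360×0.53/(4×5.67×10⁻⁸×2.96²)]^(1/4) = 138.01 K.
T₂ = [1360×0.90/(4×5.67×10⁻⁸×0.450²)]^(1/4) = 404.04 K.

ΔT ≈ -266.0 K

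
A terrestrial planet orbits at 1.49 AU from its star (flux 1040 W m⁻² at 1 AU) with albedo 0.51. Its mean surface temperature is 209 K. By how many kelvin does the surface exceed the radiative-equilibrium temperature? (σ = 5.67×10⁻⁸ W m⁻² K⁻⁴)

ΔT ≈ 30.6 K

S = 1040/1.49² = 468.4 W m⁻².
T_eq = [S(1−A)/(4σ)]^(1/4) = [468.4×0.49/(4×5.67×10⁻⁸)]^(1/4) = 178.4 K.
ΔT = T_surf − T_eq = 209 − 178.4.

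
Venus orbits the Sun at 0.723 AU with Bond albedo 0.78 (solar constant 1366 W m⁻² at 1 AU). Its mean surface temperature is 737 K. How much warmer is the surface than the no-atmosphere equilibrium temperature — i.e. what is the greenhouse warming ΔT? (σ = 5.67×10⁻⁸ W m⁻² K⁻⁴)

S = 1366/0.723² = 2613 W m⁻².
T_eq = [S(1−A)/(4σ)]^(1/4) = [2613×0.22/(4×5.67×10⁻⁸)]^(1/4) = 224.4 K.
ΔT = T_surf − T_eq = 737 − 224.4.

ΔT ≈ 512.6 K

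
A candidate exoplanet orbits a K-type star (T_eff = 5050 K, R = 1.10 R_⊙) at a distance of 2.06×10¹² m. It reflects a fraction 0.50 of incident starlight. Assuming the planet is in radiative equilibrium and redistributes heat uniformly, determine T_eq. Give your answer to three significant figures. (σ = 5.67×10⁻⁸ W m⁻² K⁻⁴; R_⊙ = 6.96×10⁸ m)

R_⋆ = 1.10 × 6.96×10⁸ = 7.66×10⁸ m.
L = 4πR_⋆²σT_⋆⁴ = 4π(7.66×10⁸)² × 5.67×10⁻⁸ × (5050)⁴ = 2.72×10²⁶ W.
S = L/(4πd²) = 5.09 W m⁻².
Energy balance: absorbed = emitted ⇒ πR²·S(1−A) = 4πR²·σT_eq⁴, so T_eq⁴ = S(1−A)/(4σ).
T_eq = [5.09 × 0.50 / (4 × 5.67×10⁻⁸)]^(1/4) = (1.12×10⁷)^(1/4) = 57.9 K.

T_eq ≈ 57.9 K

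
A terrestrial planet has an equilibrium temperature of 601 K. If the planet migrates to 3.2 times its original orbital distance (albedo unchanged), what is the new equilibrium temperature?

T_eq ∝ L^(1/4) · d^(−1/2).
T′ = 601 / 3.2^(1/2) = 336 K.

T_eq ≈ 336 K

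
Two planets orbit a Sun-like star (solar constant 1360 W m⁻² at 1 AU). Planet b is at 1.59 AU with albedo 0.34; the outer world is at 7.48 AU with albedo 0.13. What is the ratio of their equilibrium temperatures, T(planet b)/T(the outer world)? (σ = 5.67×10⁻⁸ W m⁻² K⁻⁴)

T_eq = [S₀(1−A)/(4σd²)]^(1/4), so T ∝ (1−A)^(1/4) / √d.
T₁ = [1360×0.66/(4×5.67×10⁻⁸×1.59²)]^(1/4) = 198.91 K.
T₂ = [1360×0.87/(4×5.67×10⁻⁸×7.48²)]^(1/4) = 98.27 K.

T₁/T₂ ≈ 2.024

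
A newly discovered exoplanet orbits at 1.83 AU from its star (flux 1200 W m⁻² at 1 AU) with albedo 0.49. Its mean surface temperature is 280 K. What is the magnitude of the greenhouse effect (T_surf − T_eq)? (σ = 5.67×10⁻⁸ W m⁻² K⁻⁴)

ΔT ≈ 111.5 K

S = 1200/1.83² = 358.3 W m⁻².
T_eq = [S(1−A)/(4σ)]^(1/4) = [358.3×0.51/(4×5.67×10⁻⁸)]^(1/4) = 168.5 K.
ΔT = T_surf − T_eq = 280 − 168.5.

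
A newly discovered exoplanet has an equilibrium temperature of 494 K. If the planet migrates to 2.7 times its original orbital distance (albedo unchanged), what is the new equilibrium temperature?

T_eq ∝ L^(1/4) · d^(−1/2).
T′ = 494 / 2.7^(1/2) = 301 K.

T_eq ≈ 301 K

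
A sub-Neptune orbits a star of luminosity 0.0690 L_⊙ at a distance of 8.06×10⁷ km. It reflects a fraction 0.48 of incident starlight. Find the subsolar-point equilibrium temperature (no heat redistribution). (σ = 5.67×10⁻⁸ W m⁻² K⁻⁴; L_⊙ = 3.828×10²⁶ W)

d = 8.06×10⁷ km = 8.06×10¹⁰ m.
L = 0.0690 × 3.828×10²⁶ = 2.64×10²⁵ W.
Flux: S = L/(4πd²) = 2.64×10²⁵/(4π×(8.06×10¹⁰)²) = 324 W m⁻².
At the subsolar point the surface absorbs S(1−A) and emits σT⁴ per unit area — no factor of 4, since only the local patch is in balance.
T = [324 × 0.52 / 5.67×10⁻⁸]^(1/4) = (2.97×10⁹)^(1/4) = 233 K.

T_ss ≈ 233 K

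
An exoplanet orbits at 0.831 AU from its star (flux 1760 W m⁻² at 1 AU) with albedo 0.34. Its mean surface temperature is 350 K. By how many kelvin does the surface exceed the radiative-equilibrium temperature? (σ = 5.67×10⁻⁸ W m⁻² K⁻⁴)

ΔT ≈ 56.5 K

S = 1760/0.831² = 2549 W m⁻².
T_eq = [S(1−A)/(4σ)]^(1/4) = [2549×0.66/(4×5.67×10⁻⁸)]^(1/4) = 293.5 K.
ΔT = T_surf − T_eq = 350 − 293.5.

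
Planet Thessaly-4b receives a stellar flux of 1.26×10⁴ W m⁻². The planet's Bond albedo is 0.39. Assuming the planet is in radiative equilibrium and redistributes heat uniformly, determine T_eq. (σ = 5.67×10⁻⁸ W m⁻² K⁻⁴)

Energy balance: absorbed = emitted ⇒ πR²·S(1−A) = 4πR²·σT_eq⁴, so T_eq⁴ = S(1−A)/(4σ).
T_eq = [1.26×10⁴ × 0.61 / (4 × 5.67×10⁻⁸)]^(1/4) = (3.39×10¹⁰)^(1/4) = 429 K.

T_eq ≈ 429 K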